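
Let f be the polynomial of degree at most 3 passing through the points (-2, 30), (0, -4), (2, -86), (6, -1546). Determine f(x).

Write f(x) = ax^3 + bx^2 + cx + d. Substituting each data point gives a linear system:
  -8a + 4b - 2c + d = 30
  d = -4
  8a + 4b + 2c + d = -86
  216a + 36b + 6c + d = -1546
Solving the system yields a = -6, b = -6, c = -5, d = -4.
So f(x) = -6x^3 - 6x^2 - 5x - 4.
Check: f(0) = -4. ✓

f(x) = -6x^3 - 6x^2 - 5x - 4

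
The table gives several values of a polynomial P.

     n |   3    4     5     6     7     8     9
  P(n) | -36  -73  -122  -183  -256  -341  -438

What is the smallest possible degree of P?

2

Forward differences of the values at n = 3, 4, 5, 6, 7, 8, 9:
  P  : -36  -73  -122  -183  -256  -341  -438
  Δ  : -37  -49  -61  -73  -85  -97
  Δ^2: -12  -12  -12  -12  -12
  Δ^3: 0  0  0  0
  Δ^4: 0  0  0
  Δ^5: 0  0
  Δ^6: 0
The second differences are constant (-12) and nonzero, while all higher differences vanish, so the minimal degree is 2.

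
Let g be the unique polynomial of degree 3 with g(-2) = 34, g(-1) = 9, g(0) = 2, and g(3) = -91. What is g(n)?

g(n) = -3n^3 - 4n + 2

Write g(n) = an^3 + bn^2 + cn + d. Substituting each data point gives a linear system:
  -8a + 4b - 2c + d = 34
  -a + b - c + d = 9
  d = 2
  27a + 9b + 3c + d = -91
Solving the system yields a = -3, b = 0, c = -4, d = 2.
So g(n) = -3n³ - 4n + 2.
Check: g(-1) = 9. ✓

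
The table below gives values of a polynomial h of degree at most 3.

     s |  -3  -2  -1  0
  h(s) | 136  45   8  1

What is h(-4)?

305

Write h(s) = as^3 + bs^2 + cs + d. Substituting each data point gives a linear system:
  -27a + 9b - 3c + d = 136
  -8a + 4b - 2c + d = 45
  -a + b - c + d = 8
  d = 1
Solving the system yields a = -4, b = 3, c = 0, d = 1.
So h(s) = -4s³ + 3s² + 1.
Then h(-4) = 305.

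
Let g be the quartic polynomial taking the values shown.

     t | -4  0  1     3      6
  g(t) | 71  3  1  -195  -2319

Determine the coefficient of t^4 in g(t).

Write g(t) = at^4 + bt^3 + ct^2 + dt + e. Substituting each data point gives a linear system:
  256a - 64b + 16c - 4d + e = 71
  e = 3
  a + b + c + d + e = 1
  81a + 27b + 9c + 3d + e = -195
  1296a + 216b + 36c + 6d + e = -2319
Solving the system yields a = -1, b = -5, c = 1, d = 3, e = 3.
So g(t) = -t⁴ - 5t³ + t² + 3t + 3.
The leading coefficient is -1.

-1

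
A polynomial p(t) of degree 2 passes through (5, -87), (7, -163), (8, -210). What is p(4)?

Write p(t) = at^2 + bt + c. Substituting each data point gives a linear system:
  25a + 5b + c = -87
  49a + 7b + c = -163
  64a + 8b + c = -210
Solving the system yields a = -3, b = -2, c = -2.
So p(t) = -3t^2 - 2t - 2.
Then p(4) = -58.

-58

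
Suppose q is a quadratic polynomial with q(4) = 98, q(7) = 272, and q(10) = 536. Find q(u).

Using the Lagrange interpolation formula with nodes 4, 7, 10:
  L_0(u) = (u - 7)(u - 10) / 18
  L_1(u) = (u - 4)(u - 10) / -9
  L_2(u) = (u - 4)(u - 7) / 18
Then q(u) = 98·L_0(u) + 272·L_1(u) + 536·L_2(u).
Expanding and collecting terms gives q(u) = 5u² + 3u + 6.
Check: q(4) = 98. ✓

q(u) = 5u^2 + 3u + 6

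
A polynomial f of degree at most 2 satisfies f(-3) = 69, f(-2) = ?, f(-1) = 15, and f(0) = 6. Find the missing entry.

On equispaced nodes a degree-2 polynomial has vanishing third forward difference, so
  - f(-3) + 3·f(-2) - 3·f(-1) + f(0) = 0.
Substituting the known values and solving for f(-2):
  3·f(-2) = 108
  f(-2) = 36.

36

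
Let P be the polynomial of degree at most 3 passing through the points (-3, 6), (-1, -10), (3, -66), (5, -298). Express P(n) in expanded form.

Write P(n) = an^3 + bn^2 + cn + d. Substituting each data point gives a linear system:
  -27a + 9b - 3c + d = 6
  -a + b - c + d = -10
  27a + 9b + 3c + d = -66
  125a + 25b + 5c + d = -298
Solving the system yields a = -2, b = -3, c = 6, d = -3.
So P(n) = -2n^3 - 3n^2 + 6n - 3.
Check: P(-1) = -10. ✓

P(n) = -2n^3 - 3n^2 + 6n - 3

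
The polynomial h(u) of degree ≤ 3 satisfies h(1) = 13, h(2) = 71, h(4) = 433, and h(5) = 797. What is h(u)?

h(u) = 5u^3 + 6u^2 + 5u - 3

Using the Lagrange interpolation formula with nodes 1, 2, 4, 5:
  L_0(u) = (u - 2)(u - 4)(u - 5) / -12
  L_1(u) = (u - 1)(u - 4)(u - 5) / 6
  L_2(u) = (u - 1)(u - 2)(u - 5) / -6
  L_3(u) = (u - 1)(u - 2)(u - 4) / 12
Then h(u) = 13·L_0(u) + 71·L_1(u) + 433·L_2(u) + 797·L_3(u).
Expanding and collecting terms gives h(u) = 5u^3 + 6u^2 + 5u - 3.
Check: h(5) = 797. ✓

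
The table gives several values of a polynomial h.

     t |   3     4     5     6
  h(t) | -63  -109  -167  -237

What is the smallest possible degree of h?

Forward differences of the values at t = 3, 4, 5, 6:
  h  : -63  -109  -167  -237
  Δ  : -46  -58  -70
  Δ^2: -12  -12
  Δ^3: 0
The second differences are constant (-12) and nonzero, while all higher differences vanish, so the minimal degree is 2.

2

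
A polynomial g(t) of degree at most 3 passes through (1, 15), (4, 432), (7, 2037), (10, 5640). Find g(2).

72

Forward differences of the values at t = 1, 4, 7, 10:
  g  : 15  432  2037  5640
  Δ  : 417  1605  3603
  Δ^2: 1188  1998
  Δ^3: 810
The third differences are constant, confirming degree 3.
Interpolating (Newton forward form) and evaluating at t = 2 gives g(2) = 72.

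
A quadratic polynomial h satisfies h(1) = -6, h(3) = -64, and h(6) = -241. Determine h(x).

Write h(x) = ax^2 + bx + c. Substituting each data point gives a linear system:
  a + b + c = -6
  9a + 3b + c = -64
  36a + 6b + c = -241
Solving the system yields a = -6, b = -5, c = 5.
So h(x) = -6x^2 - 5x + 5.
Check: h(6) = -241. ✓

h(x) = -6x^2 - 5x + 5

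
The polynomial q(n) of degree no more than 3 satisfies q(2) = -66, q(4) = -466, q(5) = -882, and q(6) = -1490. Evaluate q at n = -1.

Write q(n) = an^3 + bn^2 + cn + d. Substituting each data point gives a linear system:
  8a + 4b + 2c + d = -66
  64a + 16b + 4c + d = -466
  125a + 25b + 5c + d = -882
  216a + 36b + 6c + d = -1490
Solving the system yields a = -6, b = -6, c = 4, d = -2.
So q(n) = -6n³ - 6n² + 4n - 2.
Then q(-1) = -6.

-6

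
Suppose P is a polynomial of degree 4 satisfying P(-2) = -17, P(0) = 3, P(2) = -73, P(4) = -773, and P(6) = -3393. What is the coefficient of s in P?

Write P(s) = as^4 + bs^3 + cs^2 + ds + e. Substituting each data point gives a linear system:
  16a - 8b + 4c - 2d + e = -17
  e = 3
  16a + 8b + 4c + 2d + e = -73
  256a + 64b + 16c + 4d + e = -773
  1296a + 216b + 36c + 6d + e = -3393
Solving the system yields a = -2, b = -3, c = -4, d = -2, e = 3.
So P(s) = -2s^4 - 3s^3 - 4s^2 - 2s + 3.
The coefficient of s is -2.

-2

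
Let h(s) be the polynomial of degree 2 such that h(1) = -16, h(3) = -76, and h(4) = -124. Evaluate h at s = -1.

-4

Write h(s) = as^2 + bs + c. Substituting each data point gives a linear system:
  a + b + c = -16
  9a + 3b + c = -76
  16a + 4b + c = -124
Solving the system yields a = -6, b = -6, c = -4.
So h(s) = -6s² - 6s - 4.
Then h(-1) = -4.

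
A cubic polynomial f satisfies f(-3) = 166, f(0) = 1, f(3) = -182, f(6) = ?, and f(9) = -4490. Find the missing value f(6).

The 4 known points determine the degree-3 polynomial uniquely.
Write f(x) = ax^3 + bx^2 + cx + d. Substituting each data point gives a linear system:
  -27a + 9b - 3c + d = 166
  d = 1
  27a + 9b + 3c + d = -182
  729a + 81b + 9c + d = -4490
Solving the system yields a = -6, b = -1, c = -4, d = 1.
So f(x) = -6x^3 - x^2 - 4x + 1.
Then f(6) = -1355.

-1355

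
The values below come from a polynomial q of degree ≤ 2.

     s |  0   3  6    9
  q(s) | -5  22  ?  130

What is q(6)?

67

On equispaced nodes a degree-2 polynomial has vanishing third forward difference, so
  - q(0) + 3·q(3) - 3·q(6) + q(9) = 0.
Substituting the known values and solving for q(6):
  -3·q(6) = -201
  q(6) = 67.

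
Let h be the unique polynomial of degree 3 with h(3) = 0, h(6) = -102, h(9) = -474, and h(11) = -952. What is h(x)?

h(x) = -x^3 + 3x^2 + 2x - 6

Write h(x) = ax^3 + bx^2 + cx + d. Substituting each data point gives a linear system:
  27a + 9b + 3c + d = 0
  216a + 36b + 6c + d = -102
  729a + 81b + 9c + d = -474
  1331a + 121b + 11c + d = -952
Solving the system yields a = -1, b = 3, c = 2, d = -6.
So h(x) = -x^3 + 3x^2 + 2x - 6.
Check: h(6) = -102. ✓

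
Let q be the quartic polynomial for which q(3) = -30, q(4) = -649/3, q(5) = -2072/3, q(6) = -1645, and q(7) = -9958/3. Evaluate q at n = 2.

37/3

Forward differences of the values at n = 3, 4, 5, 6, 7:
  q  : -30  -649/3  -2072/3  -1645  -9958/3
  Δ  : -559/3  -1423/3  -2863/3  -5023/3
  Δ^2: -288  -480  -720
  Δ^3: -192  -240
  Δ^4: -48
The fourth differences are constant, confirming degree 4.
Interpolating (Newton forward form) and evaluating at n = 2 gives q(2) = 37/3.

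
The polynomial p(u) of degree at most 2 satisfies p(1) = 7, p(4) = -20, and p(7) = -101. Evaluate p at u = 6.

-68

Forward differences of the values at u = 1, 4, 7:
  p  : 7  -20  -101
  Δ  : -27  -81
  Δ^2: -54
The second differences are constant, confirming degree 2.
Interpolating (Newton forward form) and evaluating at u = 6 gives p(6) = -68.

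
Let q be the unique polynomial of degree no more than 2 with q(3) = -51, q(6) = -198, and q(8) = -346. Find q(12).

Write q(n) = an^2 + bn + c. Substituting each data point gives a linear system:
  9a + 3b + c = -51
  36a + 6b + c = -198
  64a + 8b + c = -346
Solving the system yields a = -5, b = -4, c = 6.
So q(n) = -5n^2 - 4n + 6.
Then q(12) = -762.

-762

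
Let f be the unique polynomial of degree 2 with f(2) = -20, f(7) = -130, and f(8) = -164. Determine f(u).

f(u) = -2u^2 - 4u - 4

Write f(u) = au^2 + bu + c. Substituting each data point gives a linear system:
  4a + 2b + c = -20
  49a + 7b + c = -130
  64a + 8b + c = -164
Solving the system yields a = -2, b = -4, c = -4.
So f(u) = -2u² - 4u - 4.
Check: f(2) = -20. ✓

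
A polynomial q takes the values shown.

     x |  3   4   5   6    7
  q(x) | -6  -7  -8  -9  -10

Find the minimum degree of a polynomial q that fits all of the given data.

Forward differences of the values at x = 3, 4, 5, 6, 7:
  q  : -6  -7  -8  -9  -10
  Δ  : -1  -1  -1  -1
  Δ^2: 0  0  0
  Δ^3: 0  0
  Δ^4: 0
The first differences are constant (-1) and nonzero, while all higher differences vanish, so the minimal degree is 1.

1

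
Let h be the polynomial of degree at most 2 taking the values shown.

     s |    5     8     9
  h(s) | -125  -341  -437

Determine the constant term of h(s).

Write h(s) = as^2 + bs + c. Substituting each data point gives a linear system:
  25a + 5b + c = -125
  64a + 8b + c = -341
  81a + 9b + c = -437
Solving the system yields a = -6, b = 6, c = -5.
So h(s) = -6s² + 6s - 5.
The constant term is -5.

-5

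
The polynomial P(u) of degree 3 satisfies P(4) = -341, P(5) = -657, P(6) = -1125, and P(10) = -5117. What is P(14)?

-13941

Using the Lagrange interpolation formula with nodes 4, 5, 6, 10:
  L_0(u) = (u - 5)(u - 6)(u - 10) / -12
  L_1(u) = (u - 4)(u - 6)(u - 10) / 5
  L_2(u) = (u - 4)(u - 5)(u - 10) / -8
  L_3(u) = (u - 4)(u - 5)(u - 6) / 120
Then P(u) = -341·L_0(u) - 657·L_1(u) - 1125·L_2(u) - 5117·L_3(u).
Expanding and collecting terms gives P(u) = -5u^3 - u^2 - 2u + 3.
Evaluating at u = 14: P(14) = -13941.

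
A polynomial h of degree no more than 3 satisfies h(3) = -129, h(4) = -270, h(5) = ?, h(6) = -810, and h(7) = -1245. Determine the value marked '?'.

The 4 known points determine the degree-3 polynomial uniquely.
Write h(n) = an^3 + bn^2 + cn + d. Substituting each data point gives a linear system:
  27a + 9b + 3c + d = -129
  64a + 16b + 4c + d = -270
  216a + 36b + 6c + d = -810
  343a + 49b + 7c + d = -1245
Solving the system yields a = -3, b = -4, c = -2, d = -6.
So h(n) = -3n^3 - 4n^2 - 2n - 6.
Then h(5) = -491.

-491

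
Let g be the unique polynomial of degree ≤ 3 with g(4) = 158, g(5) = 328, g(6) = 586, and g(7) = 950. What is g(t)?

g(t) = 3t^3 - t^2 - 4t - 2

Using the Lagrange interpolation formula with nodes 4, 5, 6, 7:
  L_0(t) = (t - 5)(t - 6)(t - 7) / -6
  L_1(t) = (t - 4)(t - 6)(t - 7) / 2
  L_2(t) = (t - 4)(t - 5)(t - 7) / -2
  L_3(t) = (t - 4)(t - 5)(t - 6) / 6
Then g(t) = 158·L_0(t) + 328·L_1(t) + 586·L_2(t) + 950·L_3(t).
Expanding and collecting terms gives g(t) = 3t^3 - t^2 - 4t - 2.
Check: g(6) = 586. ✓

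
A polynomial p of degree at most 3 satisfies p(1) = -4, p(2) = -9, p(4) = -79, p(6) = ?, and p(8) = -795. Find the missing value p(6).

The 4 known points determine the degree-3 polynomial uniquely.
Write p(t) = at^3 + bt^2 + ct + d. Substituting each data point gives a linear system:
  a + b + c + d = -4
  8a + 4b + 2c + d = -9
  64a + 16b + 4c + d = -79
  512a + 64b + 8c + d = -795
Solving the system yields a = -2, b = 4, c = -3, d = -3.
So p(t) = -2t^3 + 4t^2 - 3t - 3.
Then p(6) = -309.

-309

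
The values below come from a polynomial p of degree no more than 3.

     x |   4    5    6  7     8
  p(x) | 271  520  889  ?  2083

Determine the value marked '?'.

1402

The 4 known points determine the degree-3 polynomial uniquely.
Write p(x) = ax^3 + bx^2 + cx + d. Substituting each data point gives a linear system:
  64a + 16b + 4c + d = 271
  125a + 25b + 5c + d = 520
  216a + 36b + 6c + d = 889
  512a + 64b + 8c + d = 2083
Solving the system yields a = 4, b = 0, c = 5, d = -5.
So p(x) = 4x^3 + 5x - 5.
Then p(7) = 1402.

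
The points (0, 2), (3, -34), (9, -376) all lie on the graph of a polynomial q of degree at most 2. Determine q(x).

Write q(x) = ax^2 + bx + c. Substituting each data point gives a linear system:
  c = 2
  9a + 3b + c = -34
  81a + 9b + c = -376
Solving the system yields a = -5, b = 3, c = 2.
So q(x) = -5x^2 + 3x + 2.
Check: q(3) = -34. ✓

q(x) = -5x^2 + 3x + 2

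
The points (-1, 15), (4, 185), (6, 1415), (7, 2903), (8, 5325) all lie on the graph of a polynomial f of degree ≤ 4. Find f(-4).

Using the Lagrange interpolation formula with nodes -1, 4, 6, 7, 8:
  L_0(s) = (s - 4)(s - 6)(s - 7)(s - 8) / 2520
  L_1(s) = (s + 1)(s - 6)(s - 7)(s - 8) / -120
  L_2(s) = (s + 1)(s - 4)(s - 7)(s - 8) / 28
  L_3(s) = (s + 1)(s - 4)(s - 6)(s - 8) / -24
  L_4(s) = (s + 1)(s - 4)(s - 6)(s - 7) / 72
Then f(s) = 15·L_0(s) + 185·L_1(s) + 1415·L_2(s) + 2903·L_3(s) + 5325·L_4(s).
Expanding and collecting terms gives f(s) = 2s^4 - 6s^3 + 3s^2 + s + 5.
Evaluating at s = -4: f(-4) = 945.

945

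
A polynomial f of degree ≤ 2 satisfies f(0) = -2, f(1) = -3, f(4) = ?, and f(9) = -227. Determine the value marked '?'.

The 3 known points determine the degree-2 polynomial uniquely.
Write f(t) = at^2 + bt + c. Substituting each data point gives a linear system:
  c = -2
  a + b + c = -3
  81a + 9b + c = -227
Solving the system yields a = -3, b = 2, c = -2.
So f(t) = -3t² + 2t - 2.
Then f(4) = -42.

-42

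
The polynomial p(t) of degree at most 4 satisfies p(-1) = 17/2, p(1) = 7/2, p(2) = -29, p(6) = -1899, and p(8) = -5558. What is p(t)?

p(t) = -t^4 - 3t^3 + t^2 + (1/2)t + 6

Write p(t) = at^4 + bt^3 + ct^2 + dt + e. Substituting each data point gives a linear system:
  a - b + c - d + e = 17/2
  a + b + c + d + e = 7/2
  16a + 8b + 4c + 2d + e = -29
  1296a + 216b + 36c + 6d + e = -1899
  4096a + 512b + 64c + 8d + e = -5558
Solving the system yields a = -1, b = -3, c = 1, d = 1/2, e = 6.
So p(t) = -t⁴ - 3t³ + t² + (1/2)t + 6.
Check: p(2) = -29. ✓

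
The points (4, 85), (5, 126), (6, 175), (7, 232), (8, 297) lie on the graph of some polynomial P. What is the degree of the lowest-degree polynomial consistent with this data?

2

Forward differences of the values at s = 4, 5, 6, 7, 8:
  P  : 85  126  175  232  297
  Δ  : 41  49  57  65
  Δ^2: 8  8  8
  Δ^3: 0  0
  Δ^4: 0
The second differences are constant (8) and nonzero, while all higher differences vanish, so the minimal degree is 2.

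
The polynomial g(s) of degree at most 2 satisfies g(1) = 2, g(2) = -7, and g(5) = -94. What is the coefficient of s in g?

Write g(s) = as^2 + bs + c. Substituting each data point gives a linear system:
  a + b + c = 2
  4a + 2b + c = -7
  25a + 5b + c = -94
Solving the system yields a = -5, b = 6, c = 1.
So g(s) = -5s^2 + 6s + 1.
The coefficient of s is 6.

6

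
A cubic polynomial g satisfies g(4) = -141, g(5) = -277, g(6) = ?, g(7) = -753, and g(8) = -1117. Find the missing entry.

-477

The 4 known points determine the degree-3 polynomial uniquely.
Write g(u) = au^3 + bu^2 + cu + d. Substituting each data point gives a linear system:
  64a + 16b + 4c + d = -141
  125a + 25b + 5c + d = -277
  343a + 49b + 7c + d = -753
  512a + 64b + 8c + d = -1117
Solving the system yields a = -2, b = -2, c = 4, d = 3.
So g(u) = -2u³ - 2u² + 4u + 3.
Then g(6) = -477.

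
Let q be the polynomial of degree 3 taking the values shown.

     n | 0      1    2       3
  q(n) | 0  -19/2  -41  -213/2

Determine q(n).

q(n) = -2n^3 - 5n^2 - (5/2)n

Write q(n) = an^3 + bn^2 + cn + d. Substituting each data point gives a linear system:
  d = 0
  a + b + c + d = -19/2
  8a + 4b + 2c + d = -41
  27a + 9b + 3c + d = -213/2
Solving the system yields a = -2, b = -5, c = -5/2, d = 0.
So q(n) = -2n³ - 5n² - (5/2)n.
Check: q(1) = -19/2. ✓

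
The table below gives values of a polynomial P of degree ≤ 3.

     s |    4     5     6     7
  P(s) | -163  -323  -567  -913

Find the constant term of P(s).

Write P(s) = as^3 + bs^2 + cs + d. Substituting each data point gives a linear system:
  64a + 16b + 4c + d = -163
  125a + 25b + 5c + d = -323
  216a + 36b + 6c + d = -567
  343a + 49b + 7c + d = -913
Solving the system yields a = -3, b = 3, c = -4, d = -3.
So P(s) = -3s^3 + 3s^2 - 4s - 3.
The constant term is -3.

-3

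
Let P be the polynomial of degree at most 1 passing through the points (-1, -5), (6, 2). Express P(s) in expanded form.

Using the Lagrange interpolation formula with nodes -1, 6:
  L_0(s) = (s - 6) / -7
  L_1(s) = (s + 1) / 7
Then P(s) = -5·L_0(s) + 2·L_1(s).
Expanding and collecting terms gives P(s) = s - 4.
Check: P(-1) = -5. ✓

P(s) = s - 4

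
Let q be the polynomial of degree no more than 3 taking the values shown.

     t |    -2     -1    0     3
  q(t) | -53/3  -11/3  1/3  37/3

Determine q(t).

q(t) = t^3 - 2t^2 + t + 1/3

Using the Lagrange interpolation formula with nodes -2, -1, 0, 3:
  L_0(t) = (t + 1)t(t - 3) / -10
  L_1(t) = (t + 2)t(t - 3) / 4
  L_2(t) = (t + 2)(t + 1)(t - 3) / -6
  L_3(t) = (t + 2)(t + 1)t / 60
Then q(t) = -53/3·L_0(t) - 11/3·L_1(t) + 1/3·L_2(t) + 37/3·L_3(t).
Expanding and collecting terms gives q(t) = t^3 - 2t^2 + t + 1/3.
Check: q(3) = 37/3. ✓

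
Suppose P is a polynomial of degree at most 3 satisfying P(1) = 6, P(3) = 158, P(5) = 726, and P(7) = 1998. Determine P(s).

Using the Lagrange interpolation formula with nodes 1, 3, 5, 7:
  L_0(s) = (s - 3)(s - 5)(s - 7) / -48
  L_1(s) = (s - 1)(s - 5)(s - 7) / 16
  L_2(s) = (s - 1)(s - 3)(s - 7) / -16
  L_3(s) = (s - 1)(s - 3)(s - 5) / 48
Then P(s) = 6·L_0(s) + 158·L_1(s) + 726·L_2(s) + 1998·L_3(s).
Expanding and collecting terms gives P(s) = 6s³ - 2s² + 6s - 4.
Check: P(5) = 726. ✓

P(s) = 6s^3 - 2s^2 + 6s - 4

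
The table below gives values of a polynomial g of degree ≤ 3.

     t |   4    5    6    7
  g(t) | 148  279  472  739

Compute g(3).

Forward differences of the values at t = 4, 5, 6, 7:
  g  : 148  279  472  739
  Δ  : 131  193  267
  Δ^2: 62  74
  Δ^3: 12
The third differences are constant, confirming degree 3.
Interpolating (Newton forward form) and evaluating at t = 3 gives g(3) = 67.

67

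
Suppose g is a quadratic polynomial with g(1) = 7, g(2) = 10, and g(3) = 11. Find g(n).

Write g(n) = an^2 + bn + c. Substituting each data point gives a linear system:
  a + b + c = 7
  4a + 2b + c = 10
  9a + 3b + c = 11
Solving the system yields a = -1, b = 6, c = 2.
So g(n) = -n^2 + 6n + 2.
Check: g(2) = 10. ✓

g(n) = -n^2 + 6n + 2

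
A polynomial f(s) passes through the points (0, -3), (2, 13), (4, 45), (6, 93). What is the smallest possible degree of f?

2

Forward differences of the values at s = 0, 2, 4, 6:
  f  : -3  13  45  93
  Δ  : 16  32  48
  Δ^2: 16  16
  Δ^3: 0
The second differences are constant (16) and nonzero, while all higher differences vanish, so the minimal degree is 2.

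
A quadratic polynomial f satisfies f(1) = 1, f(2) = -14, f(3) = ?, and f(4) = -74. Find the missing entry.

On equispaced nodes a degree-2 polynomial has vanishing third forward difference, so
  - f(1) + 3·f(2) - 3·f(3) + f(4) = 0.
Substituting the known values and solving for f(3):
  -3·f(3) = 117
  f(3) = -39.

-39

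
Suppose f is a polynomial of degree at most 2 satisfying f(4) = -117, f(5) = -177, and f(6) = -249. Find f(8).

Write f(t) = at^2 + bt + c. Substituting each data point gives a linear system:
  16a + 4b + c = -117
  25a + 5b + c = -177
  36a + 6b + c = -249
Solving the system yields a = -6, b = -6, c = 3.
So f(t) = -6t^2 - 6t + 3.
Then f(8) = -429.

-429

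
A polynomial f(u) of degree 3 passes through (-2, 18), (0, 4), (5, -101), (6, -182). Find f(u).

f(u) = -u^3 + u^2 - u + 4

Using the Lagrange interpolation formula with nodes -2, 0, 5, 6:
  L_0(u) = u(u - 5)(u - 6) / -112
  L_1(u) = (u + 2)(u - 5)(u - 6) / 60
  L_2(u) = (u + 2)u(u - 6) / -35
  L_3(u) = (u + 2)u(u - 5) / 48
Then f(u) = 18·L_0(u) + 4·L_1(u) - 101·L_2(u) - 182·L_3(u).
Expanding and collecting terms gives f(u) = -u^3 + u^2 - u + 4.
Check: f(0) = 4. ✓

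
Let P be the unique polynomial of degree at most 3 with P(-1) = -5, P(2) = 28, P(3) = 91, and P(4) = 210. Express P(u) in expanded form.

P(u) = 3u^3 + u^2 + u - 2

Write P(u) = au^3 + bu^2 + cu + d. Substituting each data point gives a linear system:
  -a + b - c + d = -5
  8a + 4b + 2c + d = 28
  27a + 9b + 3c + d = 91
  64a + 16b + 4c + d = 210
Solving the system yields a = 3, b = 1, c = 1, d = -2.
So P(u) = 3u^3 + u^2 + u - 2.
Check: P(2) = 28. ✓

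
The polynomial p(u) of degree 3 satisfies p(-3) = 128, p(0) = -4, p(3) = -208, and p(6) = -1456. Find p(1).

Forward differences of the values at u = -3, 0, 3, 6:
  p  : 128  -4  -208  -1456
  Δ  : -132  -204  -1248
  Δ^2: -72  -1044
  Δ^3: -972
The third differences are constant, confirming degree 3.
Interpolating (Newton forward form) and evaluating at u = 1 gives p(1) = -16.

-16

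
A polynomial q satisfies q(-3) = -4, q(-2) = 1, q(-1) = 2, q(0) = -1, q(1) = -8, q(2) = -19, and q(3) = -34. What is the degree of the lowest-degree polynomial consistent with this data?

2

Forward differences of the values at n = -3, -2, -1, 0, 1, 2, 3:
  q  : -4  1  2  -1  -8  -19  -34
  Δ  : 5  1  -3  -7  -11  -15
  Δ^2: -4  -4  -4  -4  -4
  Δ^3: 0  0  0  0
  Δ^4: 0  0  0
  Δ^5: 0  0
  Δ^6: 0
The second differences are constant (-4) and nonzero, while all higher differences vanish, so the minimal degree is 2.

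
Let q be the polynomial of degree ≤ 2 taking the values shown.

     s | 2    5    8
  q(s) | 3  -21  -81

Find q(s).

Write q(s) = as^2 + bs + c. Substituting each data point gives a linear system:
  4a + 2b + c = 3
  25a + 5b + c = -21
  64a + 8b + c = -81
Solving the system yields a = -2, b = 6, c = -1.
So q(s) = -2s^2 + 6s - 1.
Check: q(2) = 3. ✓

q(s) = -2s^2 + 6s - 1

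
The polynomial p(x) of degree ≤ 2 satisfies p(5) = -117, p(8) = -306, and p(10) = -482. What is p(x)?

Write p(x) = ax^2 + bx + c. Substituting each data point gives a linear system:
  25a + 5b + c = -117
  64a + 8b + c = -306
  100a + 10b + c = -482
Solving the system yields a = -5, b = 2, c = -2.
So p(x) = -5x^2 + 2x - 2.
Check: p(10) = -482. ✓

p(x) = -5x^2 + 2x - 2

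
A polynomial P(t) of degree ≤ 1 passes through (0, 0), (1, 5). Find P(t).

Write P(t) = at + b. Substituting each data point gives a linear system:
  b = 0
  a + b = 5
Solving the system yields a = 5, b = 0.
So P(t) = 5t.
Check: P(1) = 5. ✓

P(t) = 5t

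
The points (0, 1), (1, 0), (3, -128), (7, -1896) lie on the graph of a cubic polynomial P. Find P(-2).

57

Write P(x) = ax^3 + bx^2 + cx + d. Substituting each data point gives a linear system:
  d = 1
  a + b + c + d = 0
  27a + 9b + 3c + d = -128
  343a + 49b + 7c + d = -1896
Solving the system yields a = -6, b = 3, c = 2, d = 1.
So P(x) = -6x^3 + 3x^2 + 2x + 1.
Then P(-2) = 57.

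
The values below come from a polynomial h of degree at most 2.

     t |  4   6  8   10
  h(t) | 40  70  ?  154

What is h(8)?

On equispaced nodes a degree-2 polynomial has vanishing third forward difference, so
  - h(4) + 3·h(6) - 3·h(8) + h(10) = 0.
Substituting the known values and solving for h(8):
  -3·h(8) = -324
  h(8) = 108.

108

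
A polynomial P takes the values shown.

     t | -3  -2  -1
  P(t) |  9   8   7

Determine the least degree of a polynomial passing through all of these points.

Forward differences of the values at t = -3, -2, -1:
  P  : 9  8  7
  Δ  : -1  -1
  Δ^2: 0
The first differences are constant (-1) and nonzero, while all higher differences vanish, so the minimal degree is 1.

1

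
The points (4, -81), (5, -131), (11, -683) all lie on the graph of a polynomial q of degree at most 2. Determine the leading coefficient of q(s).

-6

Write q(s) = as^2 + bs + c. Substituting each data point gives a linear system:
  16a + 4b + c = -81
  25a + 5b + c = -131
  121a + 11b + c = -683
Solving the system yields a = -6, b = 4, c = -1.
So q(s) = -6s^2 + 4s - 1.
The leading coefficient is -6.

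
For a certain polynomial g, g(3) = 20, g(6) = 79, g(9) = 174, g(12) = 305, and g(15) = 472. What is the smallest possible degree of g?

Forward differences of the values at u = 3, 6, 9, 12, 15:
  g  : 20  79  174  305  472
  Δ  : 59  95  131  167
  Δ^2: 36  36  36
  Δ^3: 0  0
  Δ^4: 0
The second differences are constant (36) and nonzero, while all higher differences vanish, so the minimal degree is 2.

2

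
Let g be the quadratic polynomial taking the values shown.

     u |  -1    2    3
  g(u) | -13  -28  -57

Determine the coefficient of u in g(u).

Write g(u) = au^2 + bu + c. Substituting each data point gives a linear system:
  a - b + c = -13
  4a + 2b + c = -28
  9a + 3b + c = -57
Solving the system yields a = -6, b = 1, c = -6.
So g(u) = -6u^2 + u - 6.
The coefficient of u is 1.

1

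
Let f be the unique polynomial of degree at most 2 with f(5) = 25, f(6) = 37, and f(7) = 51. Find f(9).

Write f(s) = as^2 + bs + c. Substituting each data point gives a linear system:
  25a + 5b + c = 25
  36a + 6b + c = 37
  49a + 7b + c = 51
Solving the system yields a = 1, b = 1, c = -5.
So f(s) = s^2 + s - 5.
Then f(9) = 85.

85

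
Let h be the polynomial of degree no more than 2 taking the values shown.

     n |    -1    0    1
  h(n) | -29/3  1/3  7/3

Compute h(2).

-11/3

Forward differences of the values at n = -1, 0, 1:
  h  : -29/3  1/3  7/3
  Δ  : 10  2
  Δ^2: -8
The second differences are constant, confirming degree 2.
Interpolating (Newton forward form) and evaluating at n = 2 gives h(2) = -11/3.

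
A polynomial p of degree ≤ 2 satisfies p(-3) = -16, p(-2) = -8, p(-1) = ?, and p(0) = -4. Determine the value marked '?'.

-4

On equispaced nodes a degree-2 polynomial has vanishing third forward difference, so
  - p(-3) + 3·p(-2) - 3·p(-1) + p(0) = 0.
Substituting the known values and solving for p(-1):
  -3·p(-1) = 12
  p(-1) = -4.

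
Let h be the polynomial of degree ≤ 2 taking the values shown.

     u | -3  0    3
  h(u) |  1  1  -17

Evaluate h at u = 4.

Using the Lagrange interpolation formula with nodes -3, 0, 3:
  L_0(u) = u(u - 3) / 18
  L_1(u) = (u + 3)(u - 3) / -9
  L_2(u) = (u + 3)u / 18
Then h(u) = 1·L_0(u) + 1·L_1(u) - 17·L_2(u).
Expanding and collecting terms gives h(u) = -u^2 - 3u + 1.
Evaluating at u = 4: h(4) = -27.

-27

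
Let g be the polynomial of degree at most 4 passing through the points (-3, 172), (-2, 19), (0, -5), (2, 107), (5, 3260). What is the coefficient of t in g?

-2

Write g(t) = at^4 + bt^3 + ct^2 + dt + e. Substituting each data point gives a linear system:
  81a - 27b + 9c - 3d + e = 172
  16a - 8b + 4c - 2d + e = 19
  e = -5
  16a + 8b + 4c + 2d + e = 107
  625a + 125b + 25c + 5d + e = 3260
Solving the system yields a = 4, b = 6, c = 1, d = -2, e = -5.
So g(t) = 4t⁴ + 6t³ + t² - 2t - 5.
The coefficient of t is -2.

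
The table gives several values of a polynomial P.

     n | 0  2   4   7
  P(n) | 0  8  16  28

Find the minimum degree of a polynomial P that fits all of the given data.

Divided differences on the nodes 0, 2, 4, 7:
  order 0: 0  8  16  28
  order 1: 4  4  4
  order 2: 0  0
  order 3: 0
The order-1 divided differences are all 4 (nonzero) and every higher order vanishes, so the data lies on a polynomial of degree exactly 1.

1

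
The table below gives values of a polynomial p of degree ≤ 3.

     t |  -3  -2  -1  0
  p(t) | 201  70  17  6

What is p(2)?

Write p(t) = at^3 + bt^2 + ct + d. Substituting each data point gives a linear system:
  -27a + 9b - 3c + d = 201
  -8a + 4b - 2c + d = 70
  -a + b - c + d = 17
  d = 6
Solving the system yields a = -6, b = 3, c = -2, d = 6.
So p(t) = -6t^3 + 3t^2 - 2t + 6.
Then p(2) = -34.

-34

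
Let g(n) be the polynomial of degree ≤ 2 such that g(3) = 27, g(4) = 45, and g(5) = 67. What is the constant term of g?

-3

Write g(n) = an^2 + bn + c. Substituting each data point gives a linear system:
  9a + 3b + c = 27
  16a + 4b + c = 45
  25a + 5b + c = 67
Solving the system yields a = 2, b = 4, c = -3.
So g(n) = 2n^2 + 4n - 3.
The constant term is -3.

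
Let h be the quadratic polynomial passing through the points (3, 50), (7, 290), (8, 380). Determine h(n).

Using the Lagrange interpolation formula with nodes 3, 7, 8:
  L_0(n) = (n - 7)(n - 8) / 20
  L_1(n) = (n - 3)(n - 8) / -4
  L_2(n) = (n - 3)(n - 7) / 5
Then h(n) = 50·L_0(n) + 290·L_1(n) + 380·L_2(n).
Expanding and collecting terms gives h(n) = 6n^2 - 4.
Check: h(3) = 50. ✓

h(n) = 6n^2 - 4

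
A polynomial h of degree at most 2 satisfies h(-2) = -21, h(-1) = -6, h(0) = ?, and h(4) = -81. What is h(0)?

-1

The 3 known points determine the degree-2 polynomial uniquely.
Write h(t) = at^2 + bt + c. Substituting each data point gives a linear system:
  4a - 2b + c = -21
  a - b + c = -6
  16a + 4b + c = -81
Solving the system yields a = -5, b = 0, c = -1.
So h(t) = -5t^2 - 1.
Then h(0) = -1.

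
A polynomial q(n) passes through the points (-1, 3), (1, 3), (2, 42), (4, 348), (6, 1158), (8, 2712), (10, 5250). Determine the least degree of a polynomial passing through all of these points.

Divided differences on the nodes -1, 1, 2, 4, 6, 8, 10:
  order 0: 3  3  42  348  1158  2712  5250
  order 1: 0  39  153  405  777  1269
  order 2: 13  38  63  93  123
  order 3: 5  5  5  5
  order 4: 0  0  0
  order 5: 0  0
  order 6: 0
The order-3 divided differences are all 5 (nonzero) and every higher order vanishes, so the data lies on a polynomial of degree exactly 3.

3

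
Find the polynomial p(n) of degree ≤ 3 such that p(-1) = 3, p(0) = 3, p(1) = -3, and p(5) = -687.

p(n) = -5n^3 - 3n^2 + 2n + 3

Using the Lagrange interpolation formula with nodes -1, 0, 1, 5:
  L_0(n) = n(n - 1)(n - 5) / -12
  L_1(n) = (n + 1)(n - 1)(n - 5) / 5
  L_2(n) = (n + 1)n(n - 5) / -8
  L_3(n) = (n + 1)n(n - 1) / 120
Then p(n) = 3·L_0(n) + 3·L_1(n) - 3·L_2(n) - 687·L_3(n).
Expanding and collecting terms gives p(n) = -5n^3 - 3n^2 + 2n + 3.
Check: p(0) = 3. ✓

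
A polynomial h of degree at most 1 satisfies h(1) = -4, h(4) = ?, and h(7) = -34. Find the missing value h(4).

-19

The 2 known points determine the degree-1 polynomial uniquely.
Write h(t) = at + b. Substituting each data point gives a linear system:
  a + b = -4
  7a + b = -34
Solving the system yields a = -5, b = 1.
So h(t) = -5t + 1.
Then h(4) = -19.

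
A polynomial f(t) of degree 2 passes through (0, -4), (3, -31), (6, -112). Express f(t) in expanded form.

Write f(t) = at^2 + bt + c. Substituting each data point gives a linear system:
  c = -4
  9a + 3b + c = -31
  36a + 6b + c = -112
Solving the system yields a = -3, b = 0, c = -4.
So f(t) = -3t² - 4.
Check: f(6) = -112. ✓

f(t) = -3t^2 - 4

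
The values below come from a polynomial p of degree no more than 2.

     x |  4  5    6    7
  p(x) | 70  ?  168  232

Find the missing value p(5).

114

On equispaced nodes a degree-2 polynomial has vanishing third forward difference, so
  - p(4) + 3·p(5) - 3·p(6) + p(7) = 0.
Substituting the known values and solving for p(5):
  3·p(5) = 342
  p(5) = 114.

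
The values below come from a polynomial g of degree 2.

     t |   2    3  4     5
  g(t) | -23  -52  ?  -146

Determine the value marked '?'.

-93

On equispaced nodes a degree-2 polynomial has vanishing third forward difference, so
  - g(2) + 3·g(3) - 3·g(4) + g(5) = 0.
Substituting the known values and solving for g(4):
  -3·g(4) = 279
  g(4) = -93.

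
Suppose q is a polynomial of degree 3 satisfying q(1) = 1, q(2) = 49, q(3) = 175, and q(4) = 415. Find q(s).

Write q(s) = as^3 + bs^2 + cs + d. Substituting each data point gives a linear system:
  a + b + c + d = 1
  8a + 4b + 2c + d = 49
  27a + 9b + 3c + d = 175
  64a + 16b + 4c + d = 415
Solving the system yields a = 6, b = 3, c = -3, d = -5.
So q(s) = 6s^3 + 3s^2 - 3s - 5.
Check: q(3) = 175. ✓

q(s) = 6s^3 + 3s^2 - 3s - 5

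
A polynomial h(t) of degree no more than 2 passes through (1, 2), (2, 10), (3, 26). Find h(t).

h(t) = 4t^2 - 4t + 2

Write h(t) = at^2 + bt + c. Substituting each data point gives a linear system:
  a + b + c = 2
  4a + 2b + c = 10
  9a + 3b + c = 26
Solving the system yields a = 4, b = -4, c = 2.
So h(t) = 4t² - 4t + 2.
Check: h(2) = 10. ✓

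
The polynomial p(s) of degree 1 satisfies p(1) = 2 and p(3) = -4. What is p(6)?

Write p(s) = as + b. Substituting each data point gives a linear system:
  a + b = 2
  3a + b = -4
Solving the system yields a = -3, b = 5.
So p(s) = -3s + 5.
Then p(6) = -13.

-13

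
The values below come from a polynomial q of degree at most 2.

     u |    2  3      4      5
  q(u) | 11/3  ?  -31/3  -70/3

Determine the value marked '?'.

-4/3

The 3 known points determine the degree-2 polynomial uniquely.
Write q(u) = au^2 + bu + c. Substituting each data point gives a linear system:
  4a + 2b + c = 11/3
  16a + 4b + c = -31/3
  25a + 5b + c = -70/3
Solving the system yields a = -2, b = 5, c = 5/3.
So q(u) = -2u^2 + 5u + 5/3.
Then q(3) = -4/3.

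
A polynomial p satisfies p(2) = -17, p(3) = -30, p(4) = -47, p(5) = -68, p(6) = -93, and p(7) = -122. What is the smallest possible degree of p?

2

Forward differences of the values at t = 2, 3, 4, 5, 6, 7:
  p  : -17  -30  -47  -68  -93  -122
  Δ  : -13  -17  -21  -25  -29
  Δ^2: -4  -4  -4  -4
  Δ^3: 0  0  0
  Δ^4: 0  0
  Δ^5: 0
The second differences are constant (-4) and nonzero, while all higher differences vanish, so the minimal degree is 2.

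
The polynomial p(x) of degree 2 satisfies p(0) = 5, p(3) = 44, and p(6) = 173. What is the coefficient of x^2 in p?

Write p(x) = ax^2 + bx + c. Substituting each data point gives a linear system:
  c = 5
  9a + 3b + c = 44
  36a + 6b + c = 173
Solving the system yields a = 5, b = -2, c = 5.
So p(x) = 5x^2 - 2x + 5.
The leading coefficient is 5.

5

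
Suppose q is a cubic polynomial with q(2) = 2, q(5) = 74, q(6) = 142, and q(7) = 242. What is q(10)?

Using the Lagrange interpolation formula with nodes 2, 5, 6, 7:
  L_0(u) = (u - 5)(u - 6)(u - 7) / -60
  L_1(u) = (u - 2)(u - 6)(u - 7) / 6
  L_2(u) = (u - 2)(u - 5)(u - 7) / -4
  L_3(u) = (u - 2)(u - 5)(u - 6) / 10
Then q(u) = 2·L_0(u) + 74·L_1(u) + 142·L_2(u) + 242·L_3(u).
Expanding and collecting terms gives q(u) = u^3 - 2u^2 - u + 4.
Evaluating at u = 10: q(10) = 794.

794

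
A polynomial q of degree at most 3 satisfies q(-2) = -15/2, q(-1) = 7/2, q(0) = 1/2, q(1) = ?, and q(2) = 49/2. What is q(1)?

The 4 known points determine the degree-3 polynomial uniquely.
Write q(t) = at^3 + bt^2 + ct + d. Substituting each data point gives a linear system:
  -8a + 4b - 2c + d = -15/2
  -a + b - c + d = 7/2
  d = 1/2
  8a + 4b + 2c + d = 49/2
Solving the system yields a = 3, b = 2, c = -4, d = 1/2.
So q(t) = 3t^3 + 2t^2 - 4t + 1/2.
Then q(1) = 3/2.

3/2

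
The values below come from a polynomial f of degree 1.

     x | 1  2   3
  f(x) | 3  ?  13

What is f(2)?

The 2 known points determine the degree-1 polynomial uniquely.
Write f(x) = ax + b. Substituting each data point gives a linear system:
  a + b = 3
  3a + b = 13
Solving the system yields a = 5, b = -2.
So f(x) = 5x - 2.
Then f(2) = 8.

8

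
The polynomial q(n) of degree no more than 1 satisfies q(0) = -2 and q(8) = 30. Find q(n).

q(n) = 4n - 2

Using the Lagrange interpolation formula with nodes 0, 8:
  L_0(n) = (n - 8) / -8
  L_1(n) = n / 8
Then q(n) = -2·L_0(n) + 30·L_1(n).
Expanding and collecting terms gives q(n) = 4n - 2.
Check: q(8) = 30. ✓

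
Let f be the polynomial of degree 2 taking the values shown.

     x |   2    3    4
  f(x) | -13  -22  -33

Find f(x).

Using the Lagrange interpolation formula with nodes 2, 3, 4:
  L_0(x) = (x - 3)(x - 4) / 2
  L_1(x) = (x - 2)(x - 4) / -1
  L_2(x) = (x - 2)(x - 3) / 2
Then f(x) = -13·L_0(x) - 22·L_1(x) - 33·L_2(x).
Expanding and collecting terms gives f(x) = -x^2 - 4x - 1.
Check: f(3) = -22. ✓

f(x) = -x^2 - 4x - 1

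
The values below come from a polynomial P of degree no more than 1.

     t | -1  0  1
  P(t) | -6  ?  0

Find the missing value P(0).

The 2 known points determine the degree-1 polynomial uniquely.
Write P(t) = at + b. Substituting each data point gives a linear system:
  -a + b = -6
  a + b = 0
Solving the system yields a = 3, b = -3.
So P(t) = 3t - 3.
Then P(0) = -3.

-3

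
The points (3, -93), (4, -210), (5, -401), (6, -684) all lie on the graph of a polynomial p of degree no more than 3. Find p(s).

Write p(s) = as^3 + bs^2 + cs + d. Substituting each data point gives a linear system:
  27a + 9b + 3c + d = -93
  64a + 16b + 4c + d = -210
  125a + 25b + 5c + d = -401
  216a + 36b + 6c + d = -684
Solving the system yields a = -3, b = -1, c = 1, d = -6.
So p(s) = -3s^3 - s^2 + s - 6.
Check: p(5) = -401. ✓

p(s) = -3s^3 - s^2 + s - 6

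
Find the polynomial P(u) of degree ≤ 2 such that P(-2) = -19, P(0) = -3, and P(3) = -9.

P(u) = -2u^2 + 4u - 3

Using the Lagrange interpolation formula with nodes -2, 0, 3:
  L_0(u) = u(u - 3) / 10
  L_1(u) = (u + 2)(u - 3) / -6
  L_2(u) = (u + 2)u / 15
Then P(u) = -19·L_0(u) - 3·L_1(u) - 9·L_2(u).
Expanding and collecting terms gives P(u) = -2u^2 + 4u - 3.
Check: P(3) = -9. ✓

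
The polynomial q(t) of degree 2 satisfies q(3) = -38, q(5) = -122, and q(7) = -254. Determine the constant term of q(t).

-2

Write q(t) = at^2 + bt + c. Substituting each data point gives a linear system:
  9a + 3b + c = -38
  25a + 5b + c = -122
  49a + 7b + c = -254
Solving the system yields a = -6, b = 6, c = -2.
So q(t) = -6t^2 + 6t - 2.
The constant term is -2.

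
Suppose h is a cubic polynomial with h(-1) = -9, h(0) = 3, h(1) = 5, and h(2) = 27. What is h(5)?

Using the Lagrange interpolation formula with nodes -1, 0, 1, 2:
  L_0(t) = t(t - 1)(t - 2) / -6
  L_1(t) = (t + 1)(t - 1)(t - 2) / 2
  L_2(t) = (t + 1)t(t - 2) / -2
  L_3(t) = (t + 1)t(t - 1) / 6
Then h(t) = -9·L_0(t) + 3·L_1(t) + 5·L_2(t) + 27·L_3(t).
Expanding and collecting terms gives h(t) = 5t^3 - 5t^2 + 2t + 3.
Evaluating at t = 5: h(5) = 513.

513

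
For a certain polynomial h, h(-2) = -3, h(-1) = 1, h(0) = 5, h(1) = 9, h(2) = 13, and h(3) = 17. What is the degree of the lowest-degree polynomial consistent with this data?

1

Forward differences of the values at n = -2, -1, 0, 1, 2, 3:
  h  : -3  1  5  9  13  17
  Δ  : 4  4  4  4  4
  Δ^2: 0  0  0  0
  Δ^3: 0  0  0
  Δ^4: 0  0
  Δ^5: 0
The first differences are constant (4) and nonzero, while all higher differences vanish, so the minimal degree is 1.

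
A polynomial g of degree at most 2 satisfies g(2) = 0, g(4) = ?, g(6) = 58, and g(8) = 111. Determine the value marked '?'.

On equispaced nodes a degree-2 polynomial has vanishing third forward difference, so
  - g(2) + 3·g(4) - 3·g(6) + g(8) = 0.
Substituting the known values and solving for g(4):
  3·g(4) = 63
  g(4) = 21.

21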